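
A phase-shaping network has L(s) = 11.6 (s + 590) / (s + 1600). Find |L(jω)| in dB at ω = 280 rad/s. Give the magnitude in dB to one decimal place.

13.4 dB

|j280 + 590| = √(280² + 590²) = 653.1
|j280 + 1600| = √(280² + 1600²) = 1624
|L(j280)| = 11.6 × 653.1 / 1624 = 4.6639
20 log₁₀(4.6639) = 13.37 dB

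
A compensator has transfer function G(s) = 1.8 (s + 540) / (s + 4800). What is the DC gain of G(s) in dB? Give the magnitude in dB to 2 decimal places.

-13.87 dB

G(0) = 1.8 × 540 / 4800 = 0.2025
20 log₁₀(0.2025) = -13.871 dB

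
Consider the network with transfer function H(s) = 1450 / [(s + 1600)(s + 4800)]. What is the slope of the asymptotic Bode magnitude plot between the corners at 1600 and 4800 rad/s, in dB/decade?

In this band the factors already past their corner are: pole at 1600; net slope = -20 dB/decade.

-20 dB/decade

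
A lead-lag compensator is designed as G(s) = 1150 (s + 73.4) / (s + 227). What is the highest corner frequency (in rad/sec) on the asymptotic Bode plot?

227 rad/sec

Break frequencies occur at each pole and zero magnitude: 73.4 rad/sec, 227 rad/sec.
The highest is 227 rad/sec.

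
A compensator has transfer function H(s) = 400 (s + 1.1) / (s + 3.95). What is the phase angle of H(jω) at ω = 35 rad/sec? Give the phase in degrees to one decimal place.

∠(j35 + 1.1) = arctan(35/1.1) = 88.20°
∠(j35 + 3.95) = arctan(35/3.95) = 83.56°
∠H(j35) = 88.20° − 83.56° = 4.64°

4.6°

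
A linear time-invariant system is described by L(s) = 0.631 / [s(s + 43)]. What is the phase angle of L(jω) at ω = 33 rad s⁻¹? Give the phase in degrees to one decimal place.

-127.5°

∠(j33 + 43) = arctan(33/43) = 37.50°
∠(j33) = 90.00°
∠L(j33) = − (37.50° + 90.00°) = -127.50°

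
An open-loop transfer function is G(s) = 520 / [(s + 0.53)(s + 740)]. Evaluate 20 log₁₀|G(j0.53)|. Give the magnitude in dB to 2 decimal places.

|j0.53 + 0.53| = √(0.53² + 0.53²) = 0.7495
|j0.53 + 740| = √(0.53² + 740²) = 740
|G(j0.53)| = 520 / (0.7495 × 740) = 0.93752
20 log₁₀(0.93752) = -0.560 dB

-0.56 dB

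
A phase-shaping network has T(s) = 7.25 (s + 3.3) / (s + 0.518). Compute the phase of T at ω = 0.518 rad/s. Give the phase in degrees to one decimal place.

-36.1°

∠(j0.518 + 3.3) = arctan(0.518/3.3) = 8.92°
∠(j0.518 + 0.518) = arctan(0.518/0.518) = 45.00°
∠T(j0.518) = 8.92° − 45.00° = -36.08°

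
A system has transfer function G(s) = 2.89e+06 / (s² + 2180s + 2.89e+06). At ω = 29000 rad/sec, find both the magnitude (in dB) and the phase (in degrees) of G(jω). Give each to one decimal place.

|G| = -49.3 dB, ∠G = -175.7°

|(j29000)² + 2180(j29000) + 2.89e+06| = |-8.3811e+08 + j6.322e+07| = 8.405e+08
|G(j29000)| = 2.89e+06 / 8.405e+08 = 0.0034385
20 log₁₀(0.0034385) = -49.27 dB
∠[(j29000)² + 2180(j29000) + 2.89e+06] = ∠[-8.3811e+08 + j6.322e+07] = 175.69°
∠G(j29000) = −175.69° = -175.69°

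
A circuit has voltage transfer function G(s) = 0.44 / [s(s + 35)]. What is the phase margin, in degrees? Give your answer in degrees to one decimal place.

Gain crossover: |G(jω)| = 1 at ω ≈ 0.0126 rad/s.
∠G(j0.0126) = −90° − arctan(0.0126/35) ≈ -90.02°
PM = 180° + (-90.02°) = 89.98°

90.0°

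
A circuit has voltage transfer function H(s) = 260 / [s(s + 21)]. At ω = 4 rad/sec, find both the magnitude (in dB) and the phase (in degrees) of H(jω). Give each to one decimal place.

|j4 + 21| = √(4² + 21²) = 21.38
|j4| = 4
|H(j4)| = 260 / (21.38 × 4) = 3.0406
20 log₁₀(3.0406) = 9.66 dB
∠(j4 + 21) = arctan(4/21) = 10.78°
∠(j4) = 90.00°
∠H(j4) = − (10.78° + 90.00°) = -100.78°

|H| = 9.7 dB, ∠H = -100.8 deg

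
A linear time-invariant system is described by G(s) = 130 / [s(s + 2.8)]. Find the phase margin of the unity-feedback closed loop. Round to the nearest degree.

Gain crossover: |G(jω)| = 1 at ω ≈ 11.2 rad/s.
∠G(j11.2) = −90° − arctan(11.2/2.8) ≈ -166.00°
PM = 180° + (-166.00°) = 14.00°

14°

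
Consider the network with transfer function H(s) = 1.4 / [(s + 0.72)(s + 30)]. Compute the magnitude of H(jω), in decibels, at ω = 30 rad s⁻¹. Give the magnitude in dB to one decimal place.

|j30 + 0.72| = √(30² + 0.72²) = 30.01
|j30 + 30| = √(30² + 30²) = 42.43
|H(j30)| = 1.4 / (30.01 × 42.43) = 0.0010996
20 log₁₀(0.0010996) = -59.18 dB

-59.2 dB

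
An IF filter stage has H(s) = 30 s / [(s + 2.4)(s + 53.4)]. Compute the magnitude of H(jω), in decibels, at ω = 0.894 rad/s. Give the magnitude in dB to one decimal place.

|j0.894| = 0.894
|j0.894 + 2.4| = √(0.894² + 2.4²) = 2.561
|j0.894 + 53.4| = √(0.894² + 53.4²) = 53.41
|H(j0.894)| = 30 × 0.894 / (2.561 × 53.41) = 0.19608
20 log₁₀(0.19608) = -14.15 dB

-14.2 dB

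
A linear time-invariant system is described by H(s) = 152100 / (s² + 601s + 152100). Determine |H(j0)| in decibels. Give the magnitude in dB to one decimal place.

H(0) = 152100 / 152100 = 1
20 log₁₀(1) = 0.00 dB

0.0 dB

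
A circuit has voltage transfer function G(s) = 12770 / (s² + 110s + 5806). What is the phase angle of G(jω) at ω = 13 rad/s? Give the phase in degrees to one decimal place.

-14.2°

∠[(j13)² + 110(j13) + 5806] = ∠[5637 + j1430] = 14.23°
∠G(j13) = −14.23° = -14.23°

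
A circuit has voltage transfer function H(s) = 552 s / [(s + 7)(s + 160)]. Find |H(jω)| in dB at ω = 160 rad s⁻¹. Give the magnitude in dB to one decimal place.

7.7 dB

|j160| = 160
|j160 + 7| = √(160² + 7²) = 160.2
|j160 + 160| = √(160² + 160²) = 226.3
|H(j160)| = 552 × 160 / (160.2 × 226.3) = 2.4372
20 log₁₀(2.4372) = 7.74 dB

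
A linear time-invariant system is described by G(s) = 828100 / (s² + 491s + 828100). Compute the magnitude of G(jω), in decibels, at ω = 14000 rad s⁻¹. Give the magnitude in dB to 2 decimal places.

-47.45 dB

|(j14000)² + 491(j14000) + 828100| = |-1.9517e+08 + j6.874e+06| = 1.953e+08
|G(j14000)| = 828100 / 1.953e+08 = 0.0042403
20 log₁₀(0.0042403) = -47.452 dB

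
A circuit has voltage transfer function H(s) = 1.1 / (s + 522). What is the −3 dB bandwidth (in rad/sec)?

For a single-pole low-pass, the −3 dB point is at the pole: ω = 522 rad/sec.

522 rad/sec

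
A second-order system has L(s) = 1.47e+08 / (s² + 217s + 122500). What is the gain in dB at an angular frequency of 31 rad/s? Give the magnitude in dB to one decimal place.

|(j31)² + 217(j31) + 122500| = |1.2154e+05 + j6727| = 1.217e+05
|L(j31)| = 1.47e+08 / 1.217e+05 = 1207.6
20 log₁₀(1207.6) = 61.64 dB

61.6 dB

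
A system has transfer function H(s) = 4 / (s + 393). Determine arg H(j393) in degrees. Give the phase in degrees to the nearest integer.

∠(j393 + 393) = arctan(393/393) = 45.00°
∠H(j393) = −45.00° = -45.00°

-45 deg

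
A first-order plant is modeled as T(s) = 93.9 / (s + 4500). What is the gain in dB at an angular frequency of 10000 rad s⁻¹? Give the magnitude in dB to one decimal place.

|j10000 + 4500| = √(10000² + 4500²) = 1.097e+04
|T(j10000)| = 93.9 / 1.097e+04 = 0.0085629
20 log₁₀(0.0085629) = -41.35 dB

-41.3 dB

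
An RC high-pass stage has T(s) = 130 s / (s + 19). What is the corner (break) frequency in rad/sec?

The single real pole at s = −19 gives a corner at ω = 19 rad/sec.

19 rad/sec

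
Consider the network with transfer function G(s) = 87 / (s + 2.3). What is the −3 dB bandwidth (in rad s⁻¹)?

2.3 rad s⁻¹

For a single-pole low-pass, the −3 dB point is at the pole: ω = 2.3 rad s⁻¹.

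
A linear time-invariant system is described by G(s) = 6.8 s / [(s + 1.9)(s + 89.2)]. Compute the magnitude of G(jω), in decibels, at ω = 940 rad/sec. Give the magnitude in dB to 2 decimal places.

-42.85 dB

|j940| = 940
|j940 + 1.9| = √(940² + 1.9²) = 940
|j940 + 89.2| = √(940² + 89.2²) = 944.2
|G(j940)| = 6.8 × 940 / (940 × 944.2) = 0.0072017
20 log₁₀(0.0072017) = -42.851 dB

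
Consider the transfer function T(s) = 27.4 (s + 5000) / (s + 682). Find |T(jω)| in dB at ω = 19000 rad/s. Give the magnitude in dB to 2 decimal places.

29.04 dB

|j19000 + 5000| = √(19000² + 5000²) = 1.965e+04
|j19000 + 682| = √(19000² + 682²) = 1.901e+04
|T(j19000)| = 27.4 × 1.965e+04 / 1.901e+04 = 28.315
20 log₁₀(28.315) = 29.040 dB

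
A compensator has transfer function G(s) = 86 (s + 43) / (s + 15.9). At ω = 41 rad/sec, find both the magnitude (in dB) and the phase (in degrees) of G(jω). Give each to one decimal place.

|G| = 41.3 dB, ∠G = -25.2°

|j41 + 43| = √(41² + 43²) = 59.41
|j41 + 15.9| = √(41² + 15.9²) = 43.98
|G(j41)| = 86 × 59.41 / 43.98 = 116.19
20 log₁₀(116.19) = 41.30 dB
∠(j41 + 43) = arctan(41/43) = 43.64°
∠(j41 + 15.9) = arctan(41/15.9) = 68.80°
∠G(j41) = 43.64° − 68.80° = -25.17°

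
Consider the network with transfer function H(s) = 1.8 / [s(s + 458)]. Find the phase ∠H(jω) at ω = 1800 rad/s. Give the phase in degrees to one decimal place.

∠(j1800 + 458) = arctan(1800/458) = 75.72°
∠(j1800) = 90.00°
∠H(j1800) = − (75.72° + 90.00°) = -165.72°

-165.7°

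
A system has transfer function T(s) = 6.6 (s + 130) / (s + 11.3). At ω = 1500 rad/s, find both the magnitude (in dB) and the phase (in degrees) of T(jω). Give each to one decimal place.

|j1500 + 130| = √(1500² + 130²) = 1506
|j1500 + 11.3| = √(1500² + 11.3²) = 1500
|T(j1500)| = 6.6 × 1506 / 1500 = 6.6246
20 log₁₀(6.6246) = 16.42 dB
∠(j1500 + 130) = arctan(1500/130) = 85.05°
∠(j1500 + 11.3) = arctan(1500/11.3) = 89.57°
∠T(j1500) = 85.05° − 89.57° = -4.52°

|T| = 16.4 dB, ∠T = -4.5°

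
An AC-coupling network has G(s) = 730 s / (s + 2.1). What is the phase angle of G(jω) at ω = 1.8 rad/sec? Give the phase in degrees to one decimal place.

49.4°

∠(j1.8) = 90.00°
∠(j1.8 + 2.1) = arctan(1.8/2.1) = 40.60°
∠G(j1.8) = 90.00° − 40.60° = 49.40°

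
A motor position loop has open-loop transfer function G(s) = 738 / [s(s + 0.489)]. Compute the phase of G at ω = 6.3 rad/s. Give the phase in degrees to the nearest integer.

-176 deg

∠(j6.3 + 0.489) = arctan(6.3/0.489) = 85.56°
∠(j6.3) = 90.00°
∠G(j6.3) = − (85.56° + 90.00°) = -175.56°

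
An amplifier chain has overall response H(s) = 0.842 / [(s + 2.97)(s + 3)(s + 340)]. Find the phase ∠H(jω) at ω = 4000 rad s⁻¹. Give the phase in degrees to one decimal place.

∠(j4000 + 2.97) = arctan(4000/2.97) = 89.96°
∠(j4000 + 3) = arctan(4000/3) = 89.96°
∠(j4000 + 340) = arctan(4000/340) = 85.14°
∠H(j4000) = − (89.96° + 89.96° + 85.14°) = -265.06°

-265.1 deg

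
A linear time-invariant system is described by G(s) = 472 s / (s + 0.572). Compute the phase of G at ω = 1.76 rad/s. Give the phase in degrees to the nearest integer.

∠(j1.76) = 90.00°
∠(j1.76 + 0.572) = arctan(1.76/0.572) = 72.00°
∠G(j1.76) = 90.00° − 72.00° = 18.00°

18°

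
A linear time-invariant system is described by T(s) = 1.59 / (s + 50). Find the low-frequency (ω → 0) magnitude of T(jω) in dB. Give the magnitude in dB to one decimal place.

-30.0 dB

T(0) = 1.59 / 50 = 0.0318
20 log₁₀(0.0318) = -29.95 dB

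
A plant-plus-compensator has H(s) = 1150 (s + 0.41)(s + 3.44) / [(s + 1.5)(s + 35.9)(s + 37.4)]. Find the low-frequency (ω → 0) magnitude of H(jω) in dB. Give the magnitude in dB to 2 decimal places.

H(0) = 1150 × 0.41 × 3.44 / (1.5 × 35.9 × 37.4) = 0.80535
20 log₁₀(0.80535) = -1.880 dB

-1.88 dB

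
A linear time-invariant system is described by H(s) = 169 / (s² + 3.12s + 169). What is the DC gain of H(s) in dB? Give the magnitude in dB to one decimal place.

H(0) = 169 / 169 = 1
20 log₁₀(1) = 0.00 dB

0.0 dB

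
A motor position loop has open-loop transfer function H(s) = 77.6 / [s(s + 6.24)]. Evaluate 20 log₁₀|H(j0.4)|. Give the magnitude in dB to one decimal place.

|j0.4 + 6.24| = √(0.4² + 6.24²) = 6.253
|j0.4| = 0.4
|H(j0.4)| = 77.6 / (6.253 × 0.4) = 31.026
20 log₁₀(31.026) = 29.83 dB

29.8 dB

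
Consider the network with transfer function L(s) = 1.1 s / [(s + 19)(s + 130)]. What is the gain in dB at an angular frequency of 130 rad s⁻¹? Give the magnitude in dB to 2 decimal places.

-44.55 dB

|j130| = 130
|j130 + 19| = √(130² + 19²) = 131.4
|j130 + 130| = √(130² + 130²) = 183.8
|L(j130)| = 1.1 × 130 / (131.4 × 183.8) = 0.0059203
20 log₁₀(0.0059203) = -44.553 dB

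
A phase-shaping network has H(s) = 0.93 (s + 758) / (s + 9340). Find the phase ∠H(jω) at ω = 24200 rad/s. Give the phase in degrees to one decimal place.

19.3°

∠(j24200 + 758) = arctan(24200/758) = 88.21°
∠(j24200 + 9340) = arctan(24200/9340) = 68.90°
∠H(j24200) = 88.21° − 68.90° = 19.31°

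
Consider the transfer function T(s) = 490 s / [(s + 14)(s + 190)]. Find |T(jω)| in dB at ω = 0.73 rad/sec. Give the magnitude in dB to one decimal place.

|j0.73| = 0.73
|j0.73 + 14| = √(0.73² + 14²) = 14.02
|j0.73 + 190| = √(0.73² + 190²) = 190
|T(j0.73)| = 490 × 0.73 / (14.02 × 190) = 0.13429
20 log₁₀(0.13429) = -17.44 dB

-17.4 dB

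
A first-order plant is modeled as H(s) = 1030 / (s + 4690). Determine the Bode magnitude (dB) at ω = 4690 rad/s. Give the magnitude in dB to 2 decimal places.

|j4690 + 4690| = √(4690² + 4690²) = 6633
|H(j4690)| = 1030 / 6633 = 0.15529
20 log₁₀(0.15529) = -16.177 dB

-16.18 dB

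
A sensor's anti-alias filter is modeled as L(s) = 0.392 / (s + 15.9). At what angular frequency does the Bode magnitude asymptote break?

15.9 rad/s

The single real pole at s = −15.9 gives a corner at ω = 15.9 rad/s.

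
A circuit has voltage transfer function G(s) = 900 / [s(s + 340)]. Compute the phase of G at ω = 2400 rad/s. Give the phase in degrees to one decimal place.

∠(j2400 + 340) = arctan(2400/340) = 81.94°
∠(j2400) = 90.00°
∠G(j2400) = − (81.94° + 90.00°) = -171.94°

-171.9°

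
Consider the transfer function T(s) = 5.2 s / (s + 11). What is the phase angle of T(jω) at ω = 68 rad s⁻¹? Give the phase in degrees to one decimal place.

∠(j68) = 90.00°
∠(j68 + 11) = arctan(68/11) = 80.81°
∠T(j68) = 90.00° − 80.81° = 9.19°

9.2°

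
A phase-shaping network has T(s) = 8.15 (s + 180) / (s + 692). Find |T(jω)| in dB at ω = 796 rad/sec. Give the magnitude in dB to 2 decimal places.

16.00 dB

|j796 + 180| = √(796² + 180²) = 816.1
|j796 + 692| = √(796² + 692²) = 1055
|T(j796)| = 8.15 × 816.1 / 1055 = 6.306
20 log₁₀(6.306) = 15.995 dB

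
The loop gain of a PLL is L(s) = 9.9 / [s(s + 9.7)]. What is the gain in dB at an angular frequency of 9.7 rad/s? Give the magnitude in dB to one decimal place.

|j9.7 + 9.7| = √(9.7² + 9.7²) = 13.72
|j9.7| = 9.7
|L(j9.7)| = 9.9 / (13.72 × 9.7) = 0.074401
20 log₁₀(0.074401) = -22.57 dB

-22.6 dB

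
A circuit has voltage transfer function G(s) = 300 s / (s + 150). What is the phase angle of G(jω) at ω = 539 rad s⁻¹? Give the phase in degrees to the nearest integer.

16°

∠(j539) = 90.00°
∠(j539 + 150) = arctan(539/150) = 74.45°
∠G(j539) = 90.00° − 74.45° = 15.55°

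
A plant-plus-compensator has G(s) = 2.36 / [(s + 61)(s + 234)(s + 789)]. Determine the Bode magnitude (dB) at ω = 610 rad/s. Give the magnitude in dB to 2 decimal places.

-164.57 dB

|j610 + 61| = √(610² + 61²) = 613
|j610 + 234| = √(610² + 234²) = 653.3
|j610 + 789| = √(610² + 789²) = 997.3
|G(j610)| = 2.36 / (613 × 653.3 × 997.3) = 5.9082e-09
20 log₁₀(5.9082e-09) = -164.571 dB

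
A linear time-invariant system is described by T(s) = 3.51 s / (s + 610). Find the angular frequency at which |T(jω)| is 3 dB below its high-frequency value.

For a single-pole high-pass, the −3 dB point is at the pole: ω = 610 rad s⁻¹.

610 rad s⁻¹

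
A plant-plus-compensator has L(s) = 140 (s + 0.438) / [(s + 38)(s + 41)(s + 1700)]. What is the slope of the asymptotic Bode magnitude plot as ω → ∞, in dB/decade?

-40 dB/decade

With 1 zero and 3 poles, the high-frequency asymptotic slope is 20 × (1 − 3) = -40 dB/decade.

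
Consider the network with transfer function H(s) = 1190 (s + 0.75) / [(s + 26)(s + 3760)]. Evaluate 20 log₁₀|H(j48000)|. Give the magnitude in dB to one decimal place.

|j48000 + 0.75| = √(48000² + 0.75²) = 4.8e+04
|j48000 + 26| = √(48000² + 26²) = 4.8e+04
|j48000 + 3760| = √(48000² + 3760²) = 4.815e+04
|H(j48000)| = 1190 × 4.8e+04 / (4.8e+04 × 4.815e+04) = 0.024716
20 log₁₀(0.024716) = -32.14 dB

-32.1 dB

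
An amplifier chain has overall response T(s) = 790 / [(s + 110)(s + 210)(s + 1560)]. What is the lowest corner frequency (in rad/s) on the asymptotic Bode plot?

Break frequencies occur at each pole and zero magnitude: 110 rad/s, 210 rad/s, 1560 rad/s.
The lowest is 110 rad/s.

110 rad/s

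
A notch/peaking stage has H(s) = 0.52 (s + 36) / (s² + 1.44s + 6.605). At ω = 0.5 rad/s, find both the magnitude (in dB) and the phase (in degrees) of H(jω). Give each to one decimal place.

|j0.5 + 36| = √(0.5² + 36²) = 36
|(j0.5)² + 1.44(j0.5) + 6.605| = |6.355 + j0.72| = 6.396
|H(j0.5)| = 0.52 × 36 / 6.396 = 2.9273
20 log₁₀(2.9273) = 9.33 dB
∠(j0.5 + 36) = arctan(0.5/36) = 0.80°
∠[(j0.5)² + 1.44(j0.5) + 6.605] = ∠[6.355 + j0.72] = 6.46°
∠H(j0.5) = 0.80° − 6.46° = -5.67°

|H| = 9.3 dB, ∠H = -5.7°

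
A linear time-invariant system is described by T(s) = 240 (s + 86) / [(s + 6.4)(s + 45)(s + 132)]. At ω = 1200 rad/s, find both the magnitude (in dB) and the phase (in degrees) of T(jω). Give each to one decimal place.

|T| = -75.6 dB, ∠T = -175.4°

|j1200 + 86| = √(1200² + 86²) = 1203
|j1200 + 6.4| = √(1200² + 6.4²) = 1200
|j1200 + 45| = √(1200² + 45²) = 1201
|j1200 + 132| = √(1200² + 132²) = 1207
|T(j1200)| = 240 × 1203 / (1200 × 1201 × 1207) = 0.00016597
20 log₁₀(0.00016597) = -75.60 dB
∠(j1200 + 86) = arctan(1200/86) = 85.90°
∠(j1200 + 6.4) = arctan(1200/6.4) = 89.69°
∠(j1200 + 45) = arctan(1200/45) = 87.85°
∠(j1200 + 132) = arctan(1200/132) = 83.72°
∠T(j1200) = 85.90° − (89.69° + 87.85° + 83.72°) = -175.37°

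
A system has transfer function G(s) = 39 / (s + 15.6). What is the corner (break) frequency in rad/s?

15.6 rad/s

The single real pole at s = −15.6 gives a corner at ω = 15.6 rad/s.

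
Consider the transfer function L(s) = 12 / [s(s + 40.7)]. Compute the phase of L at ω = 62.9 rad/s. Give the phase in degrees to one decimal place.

-147.1°

∠(j62.9 + 40.7) = arctan(62.9/40.7) = 57.09°
∠(j62.9) = 90.00°
∠L(j62.9) = − (57.09° + 90.00°) = -147.09°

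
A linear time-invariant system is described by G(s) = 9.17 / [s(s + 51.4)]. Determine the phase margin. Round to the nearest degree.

Gain crossover: |G(jω)| = 1 at ω ≈ 0.178 rad/sec.
∠G(j0.178) = −90° − arctan(0.178/51.4) ≈ -90.20°
PM = 180° + (-90.20°) = 89.80°

90°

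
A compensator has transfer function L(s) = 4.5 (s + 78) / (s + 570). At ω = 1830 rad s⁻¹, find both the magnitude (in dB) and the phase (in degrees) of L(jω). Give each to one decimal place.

|j1830 + 78| = √(1830² + 78²) = 1832
|j1830 + 570| = √(1830² + 570²) = 1917
|L(j1830)| = 4.5 × 1832 / 1917 = 4.3003
20 log₁₀(4.3003) = 12.67 dB
∠(j1830 + 78) = arctan(1830/78) = 87.56°
∠(j1830 + 570) = arctan(1830/570) = 72.70°
∠L(j1830) = 87.56° − 72.70° = 14.86°

|L| = 12.7 dB, ∠L = 14.9°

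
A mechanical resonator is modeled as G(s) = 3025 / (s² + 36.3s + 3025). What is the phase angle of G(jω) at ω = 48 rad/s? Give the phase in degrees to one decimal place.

∠[(j48)² + 36.3(j48) + 3025] = ∠[721 + j1742.4] = 67.52°
∠G(j48) = −67.52° = -67.52°

-67.5°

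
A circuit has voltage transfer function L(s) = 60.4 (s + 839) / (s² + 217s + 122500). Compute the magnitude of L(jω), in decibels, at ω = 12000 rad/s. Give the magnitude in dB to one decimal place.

-45.9 dB

|j12000 + 839| = √(12000² + 839²) = 1.203e+04
|(j12000)² + 217(j12000) + 122500| = |-1.4388e+08 + j2.604e+06| = 1.439e+08
|L(j12000)| = 60.4 × 1.203e+04 / 1.439e+08 = 0.0050491
20 log₁₀(0.0050491) = -45.94 dB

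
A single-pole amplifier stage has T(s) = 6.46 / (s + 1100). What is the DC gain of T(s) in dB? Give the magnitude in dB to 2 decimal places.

T(0) = 6.46 / 1100 = 0.0058727
20 log₁₀(0.0058727) = -44.623 dB

-44.62 dB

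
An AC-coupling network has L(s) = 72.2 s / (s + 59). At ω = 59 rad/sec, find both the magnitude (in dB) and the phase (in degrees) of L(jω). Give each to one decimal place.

|j59| = 59
|j59 + 59| = √(59² + 59²) = 83.44
|L(j59)| = 72.2 × 59 / 83.44 = 51.053
20 log₁₀(51.053) = 34.16 dB
∠(j59) = 90.00°
∠(j59 + 59) = arctan(59/59) = 45.00°
∠L(j59) = 90.00° − 45.00° = 45.00°

|L| = 34.2 dB, ∠L = 45.0°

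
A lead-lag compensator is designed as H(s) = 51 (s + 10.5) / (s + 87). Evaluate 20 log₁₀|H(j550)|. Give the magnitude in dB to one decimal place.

|j550 + 10.5| = √(550² + 10.5²) = 550.1
|j550 + 87| = √(550² + 87²) = 556.8
|H(j550)| = 51 × 550.1 / 556.8 = 50.383
20 log₁₀(50.383) = 34.05 dB

34.0 dB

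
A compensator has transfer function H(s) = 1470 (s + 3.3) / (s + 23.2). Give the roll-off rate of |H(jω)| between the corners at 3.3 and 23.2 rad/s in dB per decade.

20 dB/decade

In this band the factors already past their corner are: zero at 3.3; net slope = 20 dB/decade.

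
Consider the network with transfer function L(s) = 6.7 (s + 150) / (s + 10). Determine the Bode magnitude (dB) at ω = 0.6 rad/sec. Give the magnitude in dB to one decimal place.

|j0.6 + 150| = √(0.6² + 150²) = 150
|j0.6 + 10| = √(0.6² + 10²) = 10.02
|L(j0.6)| = 6.7 × 150 / 10.02 = 100.32
20 log₁₀(100.32) = 40.03 dB

40.0 dB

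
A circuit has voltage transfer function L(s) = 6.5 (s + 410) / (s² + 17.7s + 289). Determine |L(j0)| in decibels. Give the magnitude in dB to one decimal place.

19.3 dB

L(0) = 6.5 × 410 / 289 = 9.2215
20 log₁₀(9.2215) = 19.30 dB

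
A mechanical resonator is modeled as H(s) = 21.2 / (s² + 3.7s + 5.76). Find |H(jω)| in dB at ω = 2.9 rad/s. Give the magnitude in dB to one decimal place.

|(j2.9)² + 3.7(j2.9) + 5.76| = |-2.65 + j10.73| = 11.05
|H(j2.9)| = 21.2 / 11.05 = 1.9181
20 log₁₀(1.9181) = 5.66 dB

5.7 dB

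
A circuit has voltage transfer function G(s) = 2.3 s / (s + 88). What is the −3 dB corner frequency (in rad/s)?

For a single-pole high-pass, the −3 dB point is at the pole: ω = 88 rad/s.

88 rad/s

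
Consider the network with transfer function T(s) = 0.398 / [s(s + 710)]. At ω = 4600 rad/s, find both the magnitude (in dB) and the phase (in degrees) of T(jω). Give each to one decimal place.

|j4600 + 710| = √(4600² + 710²) = 4654
|j4600| = 4600
|T(j4600)| = 0.398 / (4654 × 4600) = 1.8589e-08
20 log₁₀(1.8589e-08) = -154.61 dB
∠(j4600 + 710) = arctan(4600/710) = 81.23°
∠(j4600) = 90.00°
∠T(j4600) = − (81.23° + 90.00°) = -171.23°

|T| = -154.6 dB, ∠T = -171.2°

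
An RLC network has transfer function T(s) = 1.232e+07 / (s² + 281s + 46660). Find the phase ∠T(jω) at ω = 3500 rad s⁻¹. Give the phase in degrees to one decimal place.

-175.4°

∠[(j3500)² + 281(j3500) + 46660] = ∠[-1.2203e+07 + j9.835e+05] = 175.39°
∠T(j3500) = −175.39° = -175.39°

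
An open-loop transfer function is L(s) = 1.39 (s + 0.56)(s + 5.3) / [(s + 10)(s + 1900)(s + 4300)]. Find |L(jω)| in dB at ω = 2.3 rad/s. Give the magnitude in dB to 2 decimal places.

|j2.3 + 0.56| = √(2.3² + 0.56²) = 2.367
|j2.3 + 5.3| = √(2.3² + 5.3²) = 5.778
|j2.3 + 10| = √(2.3² + 10²) = 10.26
|j2.3 + 1900| = √(2.3² + 1900²) = 1900
|j2.3 + 4300| = √(2.3² + 4300²) = 4300
|L(j2.3)| = 1.39 × 2.367 × 5.778 / (10.26 × 1900 × 4300) = 2.2676e-07
20 log₁₀(2.2676e-07) = -132.888 dB

-132.89 dB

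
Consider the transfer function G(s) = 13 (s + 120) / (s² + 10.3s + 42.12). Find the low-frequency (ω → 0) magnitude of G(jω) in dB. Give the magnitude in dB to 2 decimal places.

G(0) = 13 × 120 / 42.12 = 37.037
20 log₁₀(37.037) = 31.373 dB

31.37 dB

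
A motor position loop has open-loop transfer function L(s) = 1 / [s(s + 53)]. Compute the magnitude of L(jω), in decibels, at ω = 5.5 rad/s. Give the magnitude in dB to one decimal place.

-49.3 dB

|j5.5 + 53| = √(5.5² + 53²) = 53.28
|j5.5| = 5.5
|L(j5.5)| = 1 / (53.28 × 5.5) = 0.0034122
20 log₁₀(0.0034122) = -49.34 dB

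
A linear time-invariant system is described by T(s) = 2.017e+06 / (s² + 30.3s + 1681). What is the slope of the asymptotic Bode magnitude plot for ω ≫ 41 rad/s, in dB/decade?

With 0 zeros and 2 poles, the high-frequency asymptotic slope is 20 × (0 − 2) = -40 dB/decade.

-40 dB/decade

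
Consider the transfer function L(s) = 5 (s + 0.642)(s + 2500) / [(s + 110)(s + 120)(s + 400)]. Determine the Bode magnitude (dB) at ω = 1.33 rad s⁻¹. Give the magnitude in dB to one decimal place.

|j1.33 + 0.642| = √(1.33² + 0.642²) = 1.477
|j1.33 + 2500| = √(1.33² + 2500²) = 2500
|j1.33 + 110| = √(1.33² + 110²) = 110
|j1.33 + 120| = √(1.33² + 120²) = 120
|j1.33 + 400| = √(1.33² + 400²) = 400
|L(j1.33)| = 5 × 1.477 × 2500 / (110 × 120 × 400) = 0.0034958
20 log₁₀(0.0034958) = -49.13 dB

-49.1 dB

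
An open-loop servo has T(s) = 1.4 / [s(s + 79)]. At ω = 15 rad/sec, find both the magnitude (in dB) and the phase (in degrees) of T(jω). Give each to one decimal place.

|j15 + 79| = √(15² + 79²) = 80.41
|j15| = 15
|T(j15)| = 1.4 / (80.41 × 15) = 0.0011607
20 log₁₀(0.0011607) = -58.71 dB
∠(j15 + 79) = arctan(15/79) = 10.75°
∠(j15) = 90.00°
∠T(j15) = − (10.75° + 90.00°) = -100.75°

|T| = -58.7 dB, ∠T = -100.8°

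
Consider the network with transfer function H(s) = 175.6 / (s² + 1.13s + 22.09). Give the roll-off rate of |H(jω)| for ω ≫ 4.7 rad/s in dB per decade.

With 0 zeros and 2 poles, the high-frequency asymptotic slope is 20 × (0 − 2) = -40 dB/decade.

-40 dB/decade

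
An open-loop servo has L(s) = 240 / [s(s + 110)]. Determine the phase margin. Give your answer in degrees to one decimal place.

88.9°

Gain crossover: |L(jω)| = 1 at ω ≈ 2.18 rad/s.
∠L(j2.18) = −90° − arctan(2.18/110) ≈ -91.14°
PM = 180° + (-91.14°) = 88.86°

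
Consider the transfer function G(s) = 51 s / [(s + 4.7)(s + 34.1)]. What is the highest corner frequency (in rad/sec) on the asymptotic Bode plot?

Break frequencies occur at each pole and zero magnitude: 4.7 rad/sec, 34.1 rad/sec.
The highest is 34.1 rad/sec.

34.1 rad/sec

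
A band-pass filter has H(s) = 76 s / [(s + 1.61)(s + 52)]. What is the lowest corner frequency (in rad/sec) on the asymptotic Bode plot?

1.61 rad/sec

Break frequencies occur at each pole and zero magnitude: 1.61 rad/sec, 52 rad/sec.
The lowest is 1.61 rad/sec.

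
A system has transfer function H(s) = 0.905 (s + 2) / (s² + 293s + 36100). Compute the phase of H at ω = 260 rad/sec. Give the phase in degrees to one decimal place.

∠(j260 + 2) = arctan(260/2) = 89.56°
∠[(j260)² + 293(j260) + 36100] = ∠[-31500 + j76180] = 112.46°
∠H(j260) = 89.56° − 112.46° = -22.91°

-22.9°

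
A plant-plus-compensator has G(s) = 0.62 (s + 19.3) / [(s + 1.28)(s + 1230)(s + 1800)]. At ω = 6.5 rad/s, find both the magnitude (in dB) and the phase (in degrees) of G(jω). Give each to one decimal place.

|j6.5 + 19.3| = √(6.5² + 19.3²) = 20.37
|j6.5 + 1.28| = √(6.5² + 1.28²) = 6.625
|j6.5 + 1230| = √(6.5² + 1230²) = 1230
|j6.5 + 1800| = √(6.5² + 1800²) = 1800
|G(j6.5)| = 0.62 × 20.37 / (6.625 × 1230 × 1800) = 8.6083e-07
20 log₁₀(8.6083e-07) = -121.30 dB
∠(j6.5 + 19.3) = arctan(6.5/19.3) = 18.61°
∠(j6.5 + 1.28) = arctan(6.5/1.28) = 78.86°
∠(j6.5 + 1230) = arctan(6.5/1230) = 0.30°
∠(j6.5 + 1800) = arctan(6.5/1800) = 0.21°
∠G(j6.5) = 18.61° − (78.86° + 0.30° + 0.21°) = -60.76°

|G| = -121.3 dB, ∠G = -60.8 deg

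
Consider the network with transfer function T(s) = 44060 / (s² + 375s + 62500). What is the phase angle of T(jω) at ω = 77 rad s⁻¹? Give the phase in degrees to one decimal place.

∠[(j77)² + 375(j77) + 62500] = ∠[56571 + j28875] = 27.04°
∠T(j77) = −27.04° = -27.04°

-27.0°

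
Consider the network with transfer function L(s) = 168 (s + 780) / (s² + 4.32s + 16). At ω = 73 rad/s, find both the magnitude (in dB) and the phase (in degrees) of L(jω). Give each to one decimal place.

|L| = 27.9 dB, ∠L = -171.3°

|j73 + 780| = √(73² + 780²) = 783.4
|(j73)² + 4.32(j73) + 16| = |-5313 + j315.36| = 5322
|L(j73)| = 168 × 783.4 / 5322 = 24.728
20 log₁₀(24.728) = 27.86 dB
∠(j73 + 780) = arctan(73/780) = 5.35°
∠[(j73)² + 4.32(j73) + 16] = ∠[-5313 + j315.36] = 176.60°
∠L(j73) = 5.35° − 176.60° = -171.26°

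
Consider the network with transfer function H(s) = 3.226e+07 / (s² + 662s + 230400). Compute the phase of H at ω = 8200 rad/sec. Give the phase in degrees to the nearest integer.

-175°

∠[(j8200)² + 662(j8200) + 230400] = ∠[-6.701e+07 + j5.4284e+06] = 175.37°
∠H(j8200) = −175.37° = -175.37°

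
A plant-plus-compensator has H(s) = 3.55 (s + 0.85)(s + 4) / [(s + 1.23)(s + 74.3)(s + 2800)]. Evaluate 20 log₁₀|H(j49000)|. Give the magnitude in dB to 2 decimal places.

|j49000 + 0.85| = √(49000² + 0.85²) = 4.9e+04
|j49000 + 4| = √(49000² + 4²) = 4.9e+04
|j49000 + 1.23| = √(49000² + 1.23²) = 4.9e+04
|j49000 + 74.3| = √(49000² + 74.3²) = 4.9e+04
|j49000 + 2800| = √(49000² + 2800²) = 4.908e+04
|H(j49000)| = 3.55 × 4.9e+04 × 4.9e+04 / (4.9e+04 × 4.9e+04 × 4.908e+04) = 7.2331e-05
20 log₁₀(7.2331e-05) = -82.814 dB

-82.81 dB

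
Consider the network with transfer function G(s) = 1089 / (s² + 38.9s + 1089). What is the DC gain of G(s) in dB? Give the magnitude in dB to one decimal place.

0.0 dB

G(0) = 1089 / 1089 = 1
20 log₁₀(1) = 0.00 dB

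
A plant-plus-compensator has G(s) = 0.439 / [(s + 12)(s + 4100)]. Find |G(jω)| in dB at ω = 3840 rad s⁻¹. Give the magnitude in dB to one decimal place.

-153.8 dB

|j3840 + 12| = √(3840² + 12²) = 3840
|j3840 + 4100| = √(3840² + 4100²) = 5617
|G(j3840)| = 0.439 / (3840 × 5617) = 2.0351e-08
20 log₁₀(2.0351e-08) = -153.83 dB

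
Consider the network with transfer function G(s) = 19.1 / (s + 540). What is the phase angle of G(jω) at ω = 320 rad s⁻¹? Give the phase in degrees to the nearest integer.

∠(j320 + 540) = arctan(320/540) = 30.65°
∠G(j320) = −30.65° = -30.65°

-31°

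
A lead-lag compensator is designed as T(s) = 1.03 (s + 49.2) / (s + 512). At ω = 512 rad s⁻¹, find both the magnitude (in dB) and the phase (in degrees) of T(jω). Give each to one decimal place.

|j512 + 49.2| = √(512² + 49.2²) = 514.4
|j512 + 512| = √(512² + 512²) = 724.1
|T(j512)| = 1.03 × 514.4 / 724.1 = 0.73167
20 log₁₀(0.73167) = -2.71 dB
∠(j512 + 49.2) = arctan(512/49.2) = 84.51°
∠(j512 + 512) = arctan(512/512) = 45.00°
∠T(j512) = 84.51° − 45.00° = 39.51°

|T| = -2.7 dB, ∠T = 39.5 deg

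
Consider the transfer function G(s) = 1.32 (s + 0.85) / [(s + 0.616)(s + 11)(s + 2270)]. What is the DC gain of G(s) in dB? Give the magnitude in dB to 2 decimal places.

-82.74 dB

G(0) = 1.32 × 0.85 / (0.616 × 11 × 2270) = 7.2945e-05
20 log₁₀(7.2945e-05) = -82.740 dB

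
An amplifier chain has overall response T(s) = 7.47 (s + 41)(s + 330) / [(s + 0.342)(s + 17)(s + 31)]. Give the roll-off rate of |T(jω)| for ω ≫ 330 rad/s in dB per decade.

-20 dB/decade

With 2 zeros and 3 poles, the high-frequency asymptotic slope is 20 × (2 − 3) = -20 dB/decade.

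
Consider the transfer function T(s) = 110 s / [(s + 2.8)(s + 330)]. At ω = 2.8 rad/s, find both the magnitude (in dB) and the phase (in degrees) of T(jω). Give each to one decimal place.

|j2.8| = 2.8
|j2.8 + 2.8| = √(2.8² + 2.8²) = 3.96
|j2.8 + 330| = √(2.8² + 330²) = 330
|T(j2.8)| = 110 × 2.8 / (3.96 × 330) = 0.23569
20 log₁₀(0.23569) = -12.55 dB
∠(j2.8) = 90.00°
∠(j2.8 + 2.8) = arctan(2.8/2.8) = 45.00°
∠(j2.8 + 330) = arctan(2.8/330) = 0.49°
∠T(j2.8) = 90.00° − (45.00° + 0.49°) = 44.51°

|T| = -12.6 dB, ∠T = 44.5 deg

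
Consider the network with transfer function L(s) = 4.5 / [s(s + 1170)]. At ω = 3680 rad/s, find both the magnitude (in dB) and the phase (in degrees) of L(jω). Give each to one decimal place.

|L| = -130.0 dB, ∠L = -162.4 deg

|j3680 + 1170| = √(3680² + 1170²) = 3862
|j3680| = 3680
|L(j3680)| = 4.5 / (3862 × 3680) = 3.1667e-07
20 log₁₀(3.1667e-07) = -129.99 dB
∠(j3680 + 1170) = arctan(3680/1170) = 72.36°
∠(j3680) = 90.00°
∠L(j3680) = − (72.36° + 90.00°) = -162.36°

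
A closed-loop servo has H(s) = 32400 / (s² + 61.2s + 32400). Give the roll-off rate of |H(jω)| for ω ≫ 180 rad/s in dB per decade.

With 0 zeros and 2 poles, the high-frequency asymptotic slope is 20 × (0 − 2) = -40 dB/decade.

-40 dB/decade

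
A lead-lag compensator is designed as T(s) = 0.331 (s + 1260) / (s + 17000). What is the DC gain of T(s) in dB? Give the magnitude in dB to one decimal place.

-32.2 dB

T(0) = 0.331 × 1260 / 17000 = 0.024533
20 log₁₀(0.024533) = -32.21 dB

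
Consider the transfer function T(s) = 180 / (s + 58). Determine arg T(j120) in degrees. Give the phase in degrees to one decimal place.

∠(j120 + 58) = arctan(120/58) = 64.20°
∠T(j120) = −64.20° = -64.20°

-64.2 deg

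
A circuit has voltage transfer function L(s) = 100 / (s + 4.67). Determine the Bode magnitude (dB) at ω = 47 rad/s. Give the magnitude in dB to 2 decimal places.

|j47 + 4.67| = √(47² + 4.67²) = 47.23
|L(j47)| = 100 / 47.23 = 2.1172
20 log₁₀(2.1172) = 6.515 dB

6.52 dB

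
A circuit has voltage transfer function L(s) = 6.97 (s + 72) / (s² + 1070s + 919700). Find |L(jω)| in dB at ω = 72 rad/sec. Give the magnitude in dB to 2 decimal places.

-62.23 dB

|j72 + 72| = √(72² + 72²) = 101.8
|(j72)² + 1070(j72) + 919700| = |9.1452e+05 + j77040| = 9.178e+05
|L(j72)| = 6.97 × 101.8 / 9.178e+05 = 0.00077331
20 log₁₀(0.00077331) = -62.233 dB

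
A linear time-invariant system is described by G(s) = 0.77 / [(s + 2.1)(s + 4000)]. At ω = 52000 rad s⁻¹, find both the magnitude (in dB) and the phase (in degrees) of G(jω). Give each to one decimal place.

|G| = -190.9 dB, ∠G = -175.6 deg

|j52000 + 2.1| = √(52000² + 2.1²) = 5.2e+04
|j52000 + 4000| = √(52000² + 4000²) = 5.215e+04
|G(j52000)| = 0.77 / (5.2e+04 × 5.215e+04) = 2.8392e-10
20 log₁₀(2.8392e-10) = -190.94 dB
∠(j52000 + 2.1) = arctan(52000/2.1) = 90.00°
∠(j52000 + 4000) = arctan(52000/4000) = 85.60°
∠G(j52000) = − (90.00° + 85.60°) = -175.60°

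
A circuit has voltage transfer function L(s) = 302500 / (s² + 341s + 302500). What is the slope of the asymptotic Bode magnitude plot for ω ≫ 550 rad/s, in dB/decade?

With 0 zeros and 2 poles, the high-frequency asymptotic slope is 20 × (0 − 2) = -40 dB/decade.

-40 dB/decade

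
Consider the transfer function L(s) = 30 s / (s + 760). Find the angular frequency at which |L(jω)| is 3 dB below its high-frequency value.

760 rad s⁻¹

For a single-pole high-pass, the −3 dB point is at the pole: ω = 760 rad s⁻¹.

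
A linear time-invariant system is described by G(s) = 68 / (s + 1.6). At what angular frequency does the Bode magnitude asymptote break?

1.6 rad/s

The single real pole at s = −1.6 gives a corner at ω = 1.6 rad/s.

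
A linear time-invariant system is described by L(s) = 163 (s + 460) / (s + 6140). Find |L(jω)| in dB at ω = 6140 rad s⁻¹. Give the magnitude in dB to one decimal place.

41.3 dB

|j6140 + 460| = √(6140² + 460²) = 6157
|j6140 + 6140| = √(6140² + 6140²) = 8683
|L(j6140)| = 163 × 6157 / 8683 = 115.58
20 log₁₀(115.58) = 41.26 dB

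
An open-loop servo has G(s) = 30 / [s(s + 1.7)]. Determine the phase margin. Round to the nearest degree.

Gain crossover: |G(jω)| = 1 at ω ≈ 5.35 rad/sec.
∠G(j5.35) = −90° − arctan(5.35/1.7) ≈ -162.36°
PM = 180° + (-162.36°) = 17.64°

18°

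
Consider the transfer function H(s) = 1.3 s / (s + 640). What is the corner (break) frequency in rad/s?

The single real pole at s = −640 gives a corner at ω = 640 rad/s.

640 rad/s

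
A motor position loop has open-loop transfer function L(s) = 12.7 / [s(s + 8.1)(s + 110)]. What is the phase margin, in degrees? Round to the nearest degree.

Gain crossover: |L(jω)| = 1 at ω ≈ 0.0143 rad/s.
∠L(j0.0143) = −90° − arctan(0.0143/8.1) − arctan(0.0143/110) ≈ -90.11°
PM = 180° + (-90.11°) = 89.89°

90°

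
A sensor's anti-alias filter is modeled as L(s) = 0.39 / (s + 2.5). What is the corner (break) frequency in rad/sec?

The single real pole at s = −2.5 gives a corner at ω = 2.5 rad/sec.

2.5 rad/sec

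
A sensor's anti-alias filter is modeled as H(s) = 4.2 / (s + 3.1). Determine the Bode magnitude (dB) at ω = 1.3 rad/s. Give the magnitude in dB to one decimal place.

1.9 dB

|j1.3 + 3.1| = √(1.3² + 3.1²) = 3.362
|H(j1.3)| = 4.2 / 3.362 = 1.2494
20 log₁₀(1.2494) = 1.93 dB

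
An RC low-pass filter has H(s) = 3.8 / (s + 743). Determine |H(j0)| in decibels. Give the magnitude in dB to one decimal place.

H(0) = 3.8 / 743 = 0.0051144
20 log₁₀(0.0051144) = -45.82 dB

-45.8 dB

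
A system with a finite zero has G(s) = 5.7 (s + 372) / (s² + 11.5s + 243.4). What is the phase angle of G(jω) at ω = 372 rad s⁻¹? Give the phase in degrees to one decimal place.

∠(j372 + 372) = arctan(372/372) = 45.00°
∠[(j372)² + 11.5(j372) + 243.4] = ∠[-1.3814e+05 + j4278] = 178.23°
∠G(j372) = 45.00° − 178.23° = -133.23°

-133.2°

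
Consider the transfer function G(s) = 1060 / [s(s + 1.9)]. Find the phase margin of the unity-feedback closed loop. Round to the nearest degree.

3°

Gain crossover: |G(jω)| = 1 at ω ≈ 32.5 rad s⁻¹.
∠G(j32.5) = −90° − arctan(32.5/1.9) ≈ -176.66°
PM = 180° + (-176.66°) = 3.34°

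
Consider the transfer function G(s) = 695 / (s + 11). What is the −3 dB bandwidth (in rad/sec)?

For a single-pole low-pass, the −3 dB point is at the pole: ω = 11 rad/sec.

11 rad/sec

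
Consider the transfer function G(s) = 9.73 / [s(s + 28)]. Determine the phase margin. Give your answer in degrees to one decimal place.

89.3°

Gain crossover: |G(jω)| = 1 at ω ≈ 0.347 rad/sec.
∠G(j0.347) = −90° − arctan(0.347/28) ≈ -90.71°
PM = 180° + (-90.71°) = 89.29°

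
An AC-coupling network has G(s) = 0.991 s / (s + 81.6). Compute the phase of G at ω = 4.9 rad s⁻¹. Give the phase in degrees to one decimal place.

∠(j4.9) = 90.00°
∠(j4.9 + 81.6) = arctan(4.9/81.6) = 3.44°
∠G(j4.9) = 90.00° − 3.44° = 86.56°

86.6 deg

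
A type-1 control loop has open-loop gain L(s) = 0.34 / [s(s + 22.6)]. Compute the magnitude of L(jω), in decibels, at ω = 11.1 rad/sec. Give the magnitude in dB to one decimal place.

|j11.1 + 22.6| = √(11.1² + 22.6²) = 25.18
|j11.1| = 11.1
|L(j11.1)| = 0.34 / (25.18 × 11.1) = 0.0012165
20 log₁₀(0.0012165) = -58.30 dB

-58.3 dB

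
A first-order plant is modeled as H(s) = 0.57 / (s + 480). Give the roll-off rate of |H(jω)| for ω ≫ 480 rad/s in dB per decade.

-20 dB/decade

With 0 zeros and 1 pole, the high-frequency asymptotic slope is 20 × (0 − 1) = -20 dB/decade.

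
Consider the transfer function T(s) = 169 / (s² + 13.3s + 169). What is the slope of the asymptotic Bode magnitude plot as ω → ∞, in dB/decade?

-40 dB/decade

With 0 zeros and 2 poles, the high-frequency asymptotic slope is 20 × (0 − 2) = -40 dB/decade.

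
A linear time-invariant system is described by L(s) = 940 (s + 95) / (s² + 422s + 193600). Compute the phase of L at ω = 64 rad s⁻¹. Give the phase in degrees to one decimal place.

∠(j64 + 95) = arctan(64/95) = 33.97°
∠[(j64)² + 422(j64) + 193600] = ∠[1.895e+05 + j27008] = 8.11°
∠L(j64) = 33.97° − 8.11° = 25.86°

25.9°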